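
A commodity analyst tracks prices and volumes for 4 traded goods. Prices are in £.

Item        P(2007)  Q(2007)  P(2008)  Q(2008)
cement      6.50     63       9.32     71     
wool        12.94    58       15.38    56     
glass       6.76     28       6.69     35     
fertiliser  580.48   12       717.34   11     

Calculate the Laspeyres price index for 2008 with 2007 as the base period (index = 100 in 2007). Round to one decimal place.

123.6

Laspeyres price index uses base-period quantities as weights.
ΣP(2008)·Q(2007) = 9.32×63 + 15.38×58 + 6.69×28 + 717.34×12 = 587.16 + 892.04 + 187.32 + 8608.08 = 10274.6
ΣP(2007)·Q(2007) = 6.50×63 + 12.94×58 + 6.76×28 + 580.48×12 = 409.5 + 750.52 + 189.28 + 6965.76 = 8315.06
Index = 10274.6 / 8315.06 × 100 = 123.5662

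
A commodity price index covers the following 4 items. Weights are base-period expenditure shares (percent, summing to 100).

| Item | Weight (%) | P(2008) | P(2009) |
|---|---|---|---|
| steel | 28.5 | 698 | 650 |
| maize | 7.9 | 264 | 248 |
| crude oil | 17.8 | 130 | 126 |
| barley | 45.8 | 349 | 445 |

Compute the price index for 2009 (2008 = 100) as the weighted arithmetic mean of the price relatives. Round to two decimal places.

109.61

steel: 28.5 × (650/698) = 28.5 × 0.931232 = 26.5401
maize: 7.9 × (248/264) = 7.9 × 0.939394 = 7.4212
crude oil: 17.8 × (126/130) = 17.8 × 0.969231 = 17.2523
barley: 45.8 × (445/349) = 45.8 × 1.275072 = 58.3983
Index = Σ wᵢ·(p₁ᵢ/p₀ᵢ) = 26.5401 + 7.4212 + 17.2523 + 58.3983 = 109.6119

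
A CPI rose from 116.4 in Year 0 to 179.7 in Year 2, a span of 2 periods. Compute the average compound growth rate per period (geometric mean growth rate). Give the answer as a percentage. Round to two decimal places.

Growth factor = (179.7/116.4)^(1/2) = (1.543814)^(1/2) = 1.242503
Growth rate = 1.242503 − 1 = 0.242503 = 24.2503%

24.25%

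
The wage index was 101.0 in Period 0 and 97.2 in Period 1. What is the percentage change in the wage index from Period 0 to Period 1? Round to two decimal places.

-3.76%

Change = (97.2 − 101.0) / 101.0 × 100
       = -3.8 / 101.0 × 100 = -3.7624%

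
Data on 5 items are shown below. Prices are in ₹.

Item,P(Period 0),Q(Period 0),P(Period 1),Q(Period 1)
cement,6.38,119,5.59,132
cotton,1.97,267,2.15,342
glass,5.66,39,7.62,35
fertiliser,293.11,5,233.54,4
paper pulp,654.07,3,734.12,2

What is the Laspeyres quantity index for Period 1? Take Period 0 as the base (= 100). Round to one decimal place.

85.0

Laspeyres quantity index uses base-period prices as weights.
ΣP(Period 0)·Q(Period 1) = 6.38×132 + 1.97×342 + 5.66×35 + 293.11×4 + 654.07×2 = 842.16 + 673.74 + 198.1 + 1172.44 + 1308.14 = 4194.58
ΣP(Period 0)·Q(Period 0) = 6.38×119 + 1.97×267 + 5.66×39 + 293.11×5 + 654.07×3 = 759.22 + 525.99 + 220.74 + 1465.55 + 1962.21 = 4933.71
Index = 4194.58 / 4933.71 × 100 = 85.0188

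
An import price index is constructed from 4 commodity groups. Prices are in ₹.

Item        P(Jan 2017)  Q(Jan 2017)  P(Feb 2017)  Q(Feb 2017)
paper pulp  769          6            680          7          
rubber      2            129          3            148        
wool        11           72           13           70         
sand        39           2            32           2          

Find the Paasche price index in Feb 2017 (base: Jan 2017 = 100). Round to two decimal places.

Paasche price index uses current-period quantities as weights.
ΣP(Feb 2017)·Q(Feb 2017) = 680×7 + 3×148 + 13×70 + 32×2 = 4760 + 444 + 910 + 64 = 6178
ΣP(Jan 2017)·Q(Feb 2017) = 769×7 + 2×148 + 11×70 + 39×2 = 5383 + 296 + 770 + 78 = 6527
Index = 6178 / 6527 × 100 = 94.6530

94.65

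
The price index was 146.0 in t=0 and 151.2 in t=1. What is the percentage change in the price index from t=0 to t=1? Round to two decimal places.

3.56%

Change = (151.2 − 146.0) / 146.0 × 100
       = 5.2 / 146.0 × 100 = 3.5616%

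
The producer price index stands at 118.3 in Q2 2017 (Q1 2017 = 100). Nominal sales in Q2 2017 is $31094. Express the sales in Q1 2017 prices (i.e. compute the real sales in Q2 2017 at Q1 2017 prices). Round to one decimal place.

Real = Nominal ÷ (Index/100) = 31094 ÷ (118.3/100)
     = 31094 ÷ 1.183 = 26284.0237

26284.0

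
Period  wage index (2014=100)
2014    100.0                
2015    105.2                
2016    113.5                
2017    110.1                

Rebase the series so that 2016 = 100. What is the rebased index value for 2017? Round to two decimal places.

97.00

Rebased(2017) = 110.1 / 113.5 × 100 = 97.0044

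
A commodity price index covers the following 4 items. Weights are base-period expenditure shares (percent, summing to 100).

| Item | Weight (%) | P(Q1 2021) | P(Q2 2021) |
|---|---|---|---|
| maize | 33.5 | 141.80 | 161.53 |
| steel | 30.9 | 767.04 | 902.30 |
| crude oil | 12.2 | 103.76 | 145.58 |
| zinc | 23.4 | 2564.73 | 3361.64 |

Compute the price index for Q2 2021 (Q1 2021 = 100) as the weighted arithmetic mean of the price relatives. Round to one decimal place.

122.3

maize: 33.5 × (161.53/141.80) = 33.5 × 1.139140 = 38.1612
steel: 30.9 × (902.30/767.04) = 30.9 × 1.176340 = 36.3489
crude oil: 12.2 × (145.58/103.76) = 12.2 × 1.403045 = 17.1172
zinc: 23.4 × (3361.64/2564.73) = 23.4 × 1.310719 = 30.6708
Index = Σ wᵢ·(p₁ᵢ/p₀ᵢ) = 38.1612 + 36.3489 + 17.1172 + 30.6708 = 122.2981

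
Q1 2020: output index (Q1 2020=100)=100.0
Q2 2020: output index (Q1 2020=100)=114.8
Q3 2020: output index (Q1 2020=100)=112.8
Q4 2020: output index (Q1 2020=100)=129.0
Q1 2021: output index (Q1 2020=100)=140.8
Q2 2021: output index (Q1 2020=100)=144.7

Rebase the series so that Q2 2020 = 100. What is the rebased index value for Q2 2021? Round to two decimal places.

126.05

Rebased(Q2 2021) = 144.7 / 114.8 × 100 = 126.0453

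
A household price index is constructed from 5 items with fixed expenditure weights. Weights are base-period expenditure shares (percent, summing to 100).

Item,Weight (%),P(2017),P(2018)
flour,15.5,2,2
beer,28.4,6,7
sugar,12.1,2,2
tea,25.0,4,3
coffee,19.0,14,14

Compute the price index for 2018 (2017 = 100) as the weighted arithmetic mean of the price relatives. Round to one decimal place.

98.5

flour: 15.5 × (2/2) = 15.5 × 1.000000 = 15.5000
beer: 28.4 × (7/6) = 28.4 × 1.166667 = 33.1333
sugar: 12.1 × (2/2) = 12.1 × 1.000000 = 12.1000
tea: 25.0 × (3/4) = 25.0 × 0.750000 = 18.7500
coffee: 19.0 × (14/14) = 19.0 × 1.000000 = 19.0000
Index = Σ wᵢ·(p₁ᵢ/p₀ᵢ) = 15.5000 + 33.1333 + 12.1000 + 18.7500 + 19.0000 = 98.4833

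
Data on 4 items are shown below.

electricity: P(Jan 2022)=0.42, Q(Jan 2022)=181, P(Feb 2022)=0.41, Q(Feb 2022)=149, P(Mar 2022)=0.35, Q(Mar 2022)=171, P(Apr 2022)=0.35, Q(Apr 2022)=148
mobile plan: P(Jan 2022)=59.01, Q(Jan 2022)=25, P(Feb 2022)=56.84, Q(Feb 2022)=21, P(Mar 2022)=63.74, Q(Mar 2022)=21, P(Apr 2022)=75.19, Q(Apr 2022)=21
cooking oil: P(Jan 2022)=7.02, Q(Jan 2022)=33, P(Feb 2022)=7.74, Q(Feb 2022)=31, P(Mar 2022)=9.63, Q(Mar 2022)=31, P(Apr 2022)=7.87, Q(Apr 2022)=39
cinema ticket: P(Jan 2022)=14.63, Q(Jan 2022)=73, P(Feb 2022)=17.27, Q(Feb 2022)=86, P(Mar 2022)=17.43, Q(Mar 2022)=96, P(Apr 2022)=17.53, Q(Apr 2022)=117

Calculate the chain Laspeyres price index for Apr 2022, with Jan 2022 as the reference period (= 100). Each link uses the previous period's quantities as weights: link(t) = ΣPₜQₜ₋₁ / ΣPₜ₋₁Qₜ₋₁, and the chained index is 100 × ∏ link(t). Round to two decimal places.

Link Jan 2022→Feb 2022:
ΣP(Feb 2022)Q(Jan 2022) = 0.41×181 + 56.84×25 + 7.74×33 + 17.27×73 = 74.21 + 1421 + 255.42 + 1260.71 = 3011.34
ΣP(Jan 2022)Q(Jan 2022) = 0.42×181 + 59.01×25 + 7.02×33 + 14.63×73 = 76.02 + 1475.25 + 231.66 + 1067.99 = 2850.92
link = 3011.34/2850.92 = 1.056270
Link Feb 2022→Mar 2022:
ΣP(Mar 2022)Q(Feb 2022) = 0.35×149 + 63.74×21 + 9.63×31 + 17.43×86 = 52.15 + 1338.54 + 298.53 + 1498.98 = 3188.2
ΣP(Feb 2022)Q(Feb 2022) = 0.41×149 + 56.84×21 + 7.74×31 + 17.27×86 = 61.09 + 1193.64 + 239.94 + 1485.22 = 2979.89
link = 3188.2/2979.89 = 1.069905
Link Mar 2022→Apr 2022:
ΣP(Apr 2022)Q(Mar 2022) = 0.35×171 + 75.19×21 + 7.87×31 + 17.53×96 = 59.85 + 1578.99 + 243.97 + 1682.88 = 3565.69
ΣP(Mar 2022)Q(Mar 2022) = 0.35×171 + 63.74×21 + 9.63×31 + 17.43×96 = 59.85 + 1338.54 + 298.53 + 1673.28 = 3370.2
link = 3565.69/3370.2 = 1.058005
Chained index = 100 × 1.056270 × 1.069905 × 1.058005 = 119.5661

119.57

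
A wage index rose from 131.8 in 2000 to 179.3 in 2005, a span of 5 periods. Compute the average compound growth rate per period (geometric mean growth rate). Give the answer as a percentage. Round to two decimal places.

6.35%

Growth factor = (179.3/131.8)^(1/5) = (1.360395)^(1/5) = 1.063489
Growth rate = 1.063489 − 1 = 0.063489 = 6.3489%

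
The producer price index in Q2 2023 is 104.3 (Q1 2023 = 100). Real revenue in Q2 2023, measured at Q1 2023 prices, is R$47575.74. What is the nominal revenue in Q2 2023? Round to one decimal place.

49621.5

Nominal = Real × (Index/100) = 47575.74 × (104.3/100)
        = 47575.74 × 1.043 = 49621.4968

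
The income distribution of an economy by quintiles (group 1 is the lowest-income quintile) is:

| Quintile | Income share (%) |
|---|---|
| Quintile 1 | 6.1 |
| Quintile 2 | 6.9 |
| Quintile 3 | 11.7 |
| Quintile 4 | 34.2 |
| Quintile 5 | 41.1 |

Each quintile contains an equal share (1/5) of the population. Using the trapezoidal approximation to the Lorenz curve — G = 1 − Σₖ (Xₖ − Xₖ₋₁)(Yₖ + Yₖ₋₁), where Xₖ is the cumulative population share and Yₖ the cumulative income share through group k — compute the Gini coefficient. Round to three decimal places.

Cumulative income shares Yₖ: 0.0610, 0.1300, 0.2470, 0.5890, 1.0000
Σ (Xₖ−Xₖ₋₁)(Yₖ+Yₖ₋₁) = (1/5)(0.0610+0.0000) + (1/5)(0.1300+0.0610) + (1/5)(0.2470+0.1300) + (1/5)(0.5890+0.2470) + (1/5)(1.0000+0.5890)
  = 0.0122 + 0.0382 + 0.0754 + 0.1672 + 0.3178 = 0.6108
G = 1 − 0.6108 = 0.3892

0.389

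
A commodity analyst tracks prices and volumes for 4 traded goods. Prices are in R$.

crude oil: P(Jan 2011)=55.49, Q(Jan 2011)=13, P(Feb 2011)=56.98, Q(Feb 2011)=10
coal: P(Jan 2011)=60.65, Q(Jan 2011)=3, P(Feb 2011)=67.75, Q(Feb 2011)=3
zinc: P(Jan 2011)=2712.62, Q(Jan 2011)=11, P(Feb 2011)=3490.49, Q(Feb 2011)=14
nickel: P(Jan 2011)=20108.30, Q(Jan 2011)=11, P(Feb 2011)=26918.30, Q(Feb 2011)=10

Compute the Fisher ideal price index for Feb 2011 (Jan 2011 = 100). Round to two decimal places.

133.05

Laspeyres component (base-period weights):
ΣP(Feb 2011)Q(Jan 2011) = 56.98×13 + 67.75×3 + 3490.49×11 + 26918.30×11 = 740.74 + 203.25 + 38395.39 + 296101.3 = 335440.68
ΣP(Jan 2011)Q(Jan 2011) = 55.49×13 + 60.65×3 + 2712.62×11 + 20108.30×11 = 721.37 + 181.95 + 29838.82 + 221191.3 = 251933.44
L = 335440.68 / 251933.44 × 100 = 133.1465
Paasche component (current-period weights):
ΣP(Feb 2011)Q(Feb 2011) = 56.98×10 + 67.75×3 + 3490.49×14 + 26918.30×10 = 569.8 + 203.25 + 48866.86 + 269183 = 318822.91
ΣP(Jan 2011)Q(Feb 2011) = 55.49×10 + 60.65×3 + 2712.62×14 + 20108.30×10 = 554.9 + 181.95 + 37976.68 + 201083 = 239796.53
P = 318822.91 / 239796.53 × 100 = 132.9556
Fisher = √(L × P) = √(133.1465 × 132.9556) = 133.0510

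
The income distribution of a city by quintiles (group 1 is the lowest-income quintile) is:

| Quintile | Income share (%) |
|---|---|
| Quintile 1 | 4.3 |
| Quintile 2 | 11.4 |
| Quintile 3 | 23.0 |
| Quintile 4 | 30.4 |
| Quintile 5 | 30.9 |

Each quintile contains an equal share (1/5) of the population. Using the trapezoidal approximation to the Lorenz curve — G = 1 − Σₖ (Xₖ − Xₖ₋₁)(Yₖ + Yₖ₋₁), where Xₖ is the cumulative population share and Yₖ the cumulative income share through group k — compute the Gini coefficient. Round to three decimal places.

Cumulative income shares Yₖ: 0.0430, 0.1570, 0.3870, 0.6910, 1.0000
Σ (Xₖ−Xₖ₋₁)(Yₖ+Yₖ₋₁) = (1/5)(0.0430+0.0000) + (1/5)(0.1570+0.0430) + (1/5)(0.3870+0.1570) + (1/5)(0.6910+0.3870) + (1/5)(1.0000+0.6910)
  = 0.0086 + 0.0400 + 0.1088 + 0.2156 + 0.3382 = 0.7112
G = 1 − 0.7112 = 0.2888

0.289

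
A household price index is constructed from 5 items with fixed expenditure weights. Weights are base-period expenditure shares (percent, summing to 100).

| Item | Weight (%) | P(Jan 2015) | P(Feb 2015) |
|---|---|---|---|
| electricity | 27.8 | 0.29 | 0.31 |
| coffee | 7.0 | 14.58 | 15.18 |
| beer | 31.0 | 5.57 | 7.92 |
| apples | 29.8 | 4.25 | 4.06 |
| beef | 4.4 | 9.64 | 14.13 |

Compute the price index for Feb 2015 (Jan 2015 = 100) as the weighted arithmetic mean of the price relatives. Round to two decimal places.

116.00

electricity: 27.8 × (0.31/0.29) = 27.8 × 1.068966 = 29.7172
coffee: 7.0 × (15.18/14.58) = 7.0 × 1.041152 = 7.2881
beer: 31.0 × (7.92/5.57) = 31.0 × 1.421903 = 44.0790
apples: 29.8 × (4.06/4.25) = 29.8 × 0.955294 = 28.4678
beef: 4.4 × (14.13/9.64) = 4.4 × 1.465768 = 6.4494
Index = Σ wᵢ·(p₁ᵢ/p₀ᵢ) = 29.7172 + 7.2881 + 44.0790 + 28.4678 + 6.4494 = 116.0014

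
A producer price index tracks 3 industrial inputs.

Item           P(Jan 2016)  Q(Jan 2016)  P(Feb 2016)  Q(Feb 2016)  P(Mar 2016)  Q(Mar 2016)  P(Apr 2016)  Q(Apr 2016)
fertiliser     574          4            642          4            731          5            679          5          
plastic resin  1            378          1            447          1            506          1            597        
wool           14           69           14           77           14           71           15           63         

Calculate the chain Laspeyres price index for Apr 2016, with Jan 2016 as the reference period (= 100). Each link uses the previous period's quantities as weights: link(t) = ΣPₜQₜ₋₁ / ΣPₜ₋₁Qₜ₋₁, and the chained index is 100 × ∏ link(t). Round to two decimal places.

Link Jan 2016→Feb 2016:
ΣP(Feb 2016)Q(Jan 2016) = 642×4 + 1×378 + 14×69 = 2568 + 378 + 966 = 3912
ΣP(Jan 2016)Q(Jan 2016) = 574×4 + 1×378 + 14×69 = 2296 + 378 + 966 = 3640
link = 3912/3640 = 1.074725
Link Feb 2016→Mar 2016:
ΣP(Mar 2016)Q(Feb 2016) = 731×4 + 1×447 + 14×77 = 2924 + 447 + 1078 = 4449
ΣP(Feb 2016)Q(Feb 2016) = 642×4 + 1×447 + 14×77 = 2568 + 447 + 1078 = 4093
link = 4449/4093 = 1.086978
Link Mar 2016→Apr 2016:
ΣP(Apr 2016)Q(Mar 2016) = 679×5 + 1×506 + 15×71 = 3395 + 506 + 1065 = 4966
ΣP(Mar 2016)Q(Mar 2016) = 731×5 + 1×506 + 14×71 = 3655 + 506 + 994 = 5155
link = 4966/5155 = 0.963337
Chained index = 100 × 1.074725 × 1.086978 × 0.963337 = 112.5372

112.54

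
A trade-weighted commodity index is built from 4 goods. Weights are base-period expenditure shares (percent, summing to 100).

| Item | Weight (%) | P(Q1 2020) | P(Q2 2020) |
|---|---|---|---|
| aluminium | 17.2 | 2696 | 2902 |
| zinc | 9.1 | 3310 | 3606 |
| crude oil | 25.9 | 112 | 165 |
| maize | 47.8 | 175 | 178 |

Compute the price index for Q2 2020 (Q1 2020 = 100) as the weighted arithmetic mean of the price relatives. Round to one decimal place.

115.2

aluminium: 17.2 × (2902/2696) = 17.2 × 1.076409 = 18.5142
zinc: 9.1 × (3606/3310) = 9.1 × 1.089426 = 9.9138
crude oil: 25.9 × (165/112) = 25.9 × 1.473214 = 38.1562
maize: 47.8 × (178/175) = 47.8 × 1.017143 = 48.6194
Index = Σ wᵢ·(p₁ᵢ/p₀ᵢ) = 18.5142 + 9.9138 + 38.1562 + 48.6194 = 115.2037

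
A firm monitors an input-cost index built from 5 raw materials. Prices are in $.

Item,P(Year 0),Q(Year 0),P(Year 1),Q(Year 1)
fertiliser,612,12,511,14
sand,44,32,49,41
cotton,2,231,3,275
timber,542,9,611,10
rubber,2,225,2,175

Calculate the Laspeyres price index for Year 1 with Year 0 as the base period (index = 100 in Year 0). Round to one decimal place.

Laspeyres price index uses base-period quantities as weights.
ΣP(Year 1)·Q(Year 0) = 511×12 + 49×32 + 3×231 + 611×9 + 2×225 = 6132 + 1568 + 693 + 5499 + 450 = 14342
ΣP(Year 0)·Q(Year 0) = 612×12 + 44×32 + 2×231 + 542×9 + 2×225 = 7344 + 1408 + 462 + 4878 + 450 = 14542
Index = 14342 / 14542 × 100 = 98.6247

98.6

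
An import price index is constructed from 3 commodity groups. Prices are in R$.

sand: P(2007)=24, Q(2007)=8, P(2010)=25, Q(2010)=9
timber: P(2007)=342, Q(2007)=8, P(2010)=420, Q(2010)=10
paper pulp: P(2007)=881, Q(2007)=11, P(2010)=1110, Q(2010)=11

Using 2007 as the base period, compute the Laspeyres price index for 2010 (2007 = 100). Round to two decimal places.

124.97

Laspeyres price index uses base-period quantities as weights.
ΣP(2010)·Q(2007) = 25×8 + 420×8 + 1110×11 = 200 + 3360 + 12210 = 15770
ΣP(2007)·Q(2007) = 24×8 + 342×8 + 881×11 = 192 + 2736 + 9691 = 12619
Index = 15770 / 12619 × 100 = 124.9703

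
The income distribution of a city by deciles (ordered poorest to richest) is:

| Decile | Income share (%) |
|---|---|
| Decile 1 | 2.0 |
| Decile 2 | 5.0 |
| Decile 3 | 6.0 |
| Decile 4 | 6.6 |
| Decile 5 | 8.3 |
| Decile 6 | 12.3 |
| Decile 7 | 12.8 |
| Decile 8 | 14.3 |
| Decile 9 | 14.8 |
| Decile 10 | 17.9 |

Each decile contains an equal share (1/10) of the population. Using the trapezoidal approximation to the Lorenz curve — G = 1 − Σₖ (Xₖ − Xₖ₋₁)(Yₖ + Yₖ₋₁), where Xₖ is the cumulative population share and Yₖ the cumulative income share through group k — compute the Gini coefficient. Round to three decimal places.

0.276

Cumulative income shares Yₖ: 0.0200, 0.0700, 0.1300, 0.1960, 0.2790, 0.4020, 0.5300, 0.6730, 0.8210, 1.0000
Σ (Xₖ−Xₖ₋₁)(Yₖ+Yₖ₋₁) = (1/10)(0.0200+0.0000) + (1/10)(0.0700+0.0200) + (1/10)(0.1300+0.0700) + (1/10)(0.1960+0.1300) + (1/10)(0.2790+0.1960) + (1/10)(0.4020+0.2790) + (1/10)(0.5300+0.4020) + (1/10)(0.6730+0.5300) + (1/10)(0.8210+0.6730) + (1/10)(1.0000+0.8210)
  = 0.0020 + 0.0090 + 0.0200 + 0.0326 + 0.0475 + 0.0681 + 0.0932 + 0.1203 + 0.1494 + 0.1821 = 0.7242
G = 1 − 0.7242 = 0.2758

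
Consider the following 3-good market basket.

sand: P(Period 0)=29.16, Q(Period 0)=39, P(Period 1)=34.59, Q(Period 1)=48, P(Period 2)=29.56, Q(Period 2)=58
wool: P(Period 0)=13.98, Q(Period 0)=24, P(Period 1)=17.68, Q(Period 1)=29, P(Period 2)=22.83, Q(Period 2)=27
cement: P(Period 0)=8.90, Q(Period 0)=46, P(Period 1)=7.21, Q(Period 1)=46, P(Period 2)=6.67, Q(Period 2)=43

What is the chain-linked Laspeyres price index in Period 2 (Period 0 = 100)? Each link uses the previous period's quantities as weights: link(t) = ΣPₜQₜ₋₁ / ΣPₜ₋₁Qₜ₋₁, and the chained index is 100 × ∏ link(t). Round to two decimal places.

106.62

Link Period 0→Period 1:
ΣP(Period 1)Q(Period 0) = 34.59×39 + 17.68×24 + 7.21×46 = 1349.01 + 424.32 + 331.66 = 2104.99
ΣP(Period 0)Q(Period 0) = 29.16×39 + 13.98×24 + 8.90×46 = 1137.24 + 335.52 + 409.4 = 1882.16
link = 2104.99/1882.16 = 1.118391
Link Period 1→Period 2:
ΣP(Period 2)Q(Period 1) = 29.56×48 + 22.83×29 + 6.67×46 = 1418.88 + 662.07 + 306.82 = 2387.77
ΣP(Period 1)Q(Period 1) = 34.59×48 + 17.68×29 + 7.21×46 = 1660.32 + 512.72 + 331.66 = 2504.7
link = 2387.77/2504.7 = 0.953316
Chained index = 100 × 1.118391 × 0.953316 = 106.6179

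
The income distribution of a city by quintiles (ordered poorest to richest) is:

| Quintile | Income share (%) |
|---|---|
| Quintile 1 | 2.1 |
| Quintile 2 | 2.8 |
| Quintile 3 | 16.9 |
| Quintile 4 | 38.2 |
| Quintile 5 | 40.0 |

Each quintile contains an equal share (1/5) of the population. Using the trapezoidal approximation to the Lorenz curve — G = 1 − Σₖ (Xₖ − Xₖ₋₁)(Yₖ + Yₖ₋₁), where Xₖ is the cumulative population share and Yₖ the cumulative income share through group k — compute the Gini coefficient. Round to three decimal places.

Cumulative income shares Yₖ: 0.0210, 0.0490, 0.2180, 0.6000, 1.0000
Σ (Xₖ−Xₖ₋₁)(Yₖ+Yₖ₋₁) = (1/5)(0.0210+0.0000) + (1/5)(0.0490+0.0210) + (1/5)(0.2180+0.0490) + (1/5)(0.6000+0.2180) + (1/5)(1.0000+0.6000)
  = 0.0042 + 0.0140 + 0.0534 + 0.1636 + 0.3200 = 0.5552
G = 1 − 0.5552 = 0.4448

0.445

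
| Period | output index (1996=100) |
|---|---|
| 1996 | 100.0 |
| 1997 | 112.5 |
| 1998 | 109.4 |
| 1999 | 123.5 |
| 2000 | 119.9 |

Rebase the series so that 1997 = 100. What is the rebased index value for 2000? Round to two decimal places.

Rebased(2000) = 119.9 / 112.5 × 100 = 106.5778

106.58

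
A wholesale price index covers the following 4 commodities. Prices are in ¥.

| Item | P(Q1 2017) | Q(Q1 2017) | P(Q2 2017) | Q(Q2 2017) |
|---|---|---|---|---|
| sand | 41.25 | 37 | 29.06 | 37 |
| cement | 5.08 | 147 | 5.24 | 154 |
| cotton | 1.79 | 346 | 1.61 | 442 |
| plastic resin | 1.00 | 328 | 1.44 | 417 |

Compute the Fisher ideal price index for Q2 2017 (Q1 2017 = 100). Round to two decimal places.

90.05

Laspeyres component (base-period weights):
ΣP(Q2 2017)Q(Q1 2017) = 29.06×37 + 5.24×147 + 1.61×346 + 1.44×328 = 1075.22 + 770.28 + 557.06 + 472.32 = 2874.88
ΣP(Q1 2017)Q(Q1 2017) = 41.25×37 + 5.08×147 + 1.79×346 + 1.00×328 = 1526.25 + 746.76 + 619.34 + 328 = 3220.35
L = 2874.88 / 3220.35 × 100 = 89.2723
Paasche component (current-period weights):
ΣP(Q2 2017)Q(Q2 2017) = 29.06×37 + 5.24×154 + 1.61×442 + 1.44×417 = 1075.22 + 806.96 + 711.62 + 600.48 = 3194.28
ΣP(Q1 2017)Q(Q2 2017) = 41.25×37 + 5.08×154 + 1.79×442 + 1.00×417 = 1526.25 + 782.32 + 791.18 + 417 = 3516.75
P = 3194.28 / 3516.75 × 100 = 90.8305
Fisher = √(L × P) = √(89.2723 × 90.8305) = 90.0480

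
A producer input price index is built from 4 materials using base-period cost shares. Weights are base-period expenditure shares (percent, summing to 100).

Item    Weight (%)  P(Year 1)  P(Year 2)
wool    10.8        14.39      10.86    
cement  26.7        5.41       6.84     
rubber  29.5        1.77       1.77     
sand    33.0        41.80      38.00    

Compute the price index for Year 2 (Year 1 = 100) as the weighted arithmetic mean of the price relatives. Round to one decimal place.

wool: 10.8 × (10.86/14.39) = 10.8 × 0.754691 = 8.1507
cement: 26.7 × (6.84/5.41) = 26.7 × 1.264325 = 33.7575
rubber: 29.5 × (1.77/1.77) = 29.5 × 1.000000 = 29.5000
sand: 33.0 × (38.00/41.80) = 33.0 × 0.909091 = 30.0000
Index = Σ wᵢ·(p₁ᵢ/p₀ᵢ) = 8.1507 + 33.7575 + 29.5000 + 30.0000 = 101.4081

101.4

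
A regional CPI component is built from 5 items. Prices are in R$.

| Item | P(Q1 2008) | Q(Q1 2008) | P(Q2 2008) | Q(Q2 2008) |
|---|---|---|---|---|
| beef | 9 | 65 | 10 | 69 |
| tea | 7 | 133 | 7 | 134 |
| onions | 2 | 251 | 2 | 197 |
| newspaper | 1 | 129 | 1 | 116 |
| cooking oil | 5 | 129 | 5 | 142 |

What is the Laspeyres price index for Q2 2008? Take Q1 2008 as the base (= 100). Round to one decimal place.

102.3

Laspeyres price index uses base-period quantities as weights.
ΣP(Q2 2008)·Q(Q1 2008) = 10×65 + 7×133 + 2×251 + 1×129 + 5×129 = 650 + 931 + 502 + 129 + 645 = 2857
ΣP(Q1 2008)·Q(Q1 2008) = 9×65 + 7×133 + 2×251 + 1×129 + 5×129 = 585 + 931 + 502 + 129 + 645 = 2792
Index = 2857 / 2792 × 100 = 102.3281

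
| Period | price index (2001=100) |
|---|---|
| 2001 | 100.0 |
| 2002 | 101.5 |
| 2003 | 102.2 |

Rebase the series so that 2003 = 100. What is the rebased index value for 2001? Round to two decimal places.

97.85

Rebased(2001) = 100.0 / 102.2 × 100 = 97.8474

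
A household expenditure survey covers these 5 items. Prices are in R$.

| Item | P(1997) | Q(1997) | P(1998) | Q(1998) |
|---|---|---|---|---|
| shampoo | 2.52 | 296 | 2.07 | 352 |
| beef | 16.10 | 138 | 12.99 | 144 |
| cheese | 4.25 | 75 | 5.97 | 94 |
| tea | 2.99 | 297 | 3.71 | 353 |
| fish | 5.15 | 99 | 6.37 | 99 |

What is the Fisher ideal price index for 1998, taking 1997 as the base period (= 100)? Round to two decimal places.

98.27

Laspeyres component (base-period weights):
ΣP(1998)Q(1997) = 2.07×296 + 12.99×138 + 5.97×75 + 3.71×297 + 6.37×99 = 612.72 + 1792.62 + 447.75 + 1101.87 + 630.63 = 4585.59
ΣP(1997)Q(1997) = 2.52×296 + 16.10×138 + 4.25×75 + 2.99×297 + 5.15×99 = 745.92 + 2221.8 + 318.75 + 888.03 + 509.85 = 4684.35
L = 4585.59 / 4684.35 × 100 = 97.8917
Paasche component (current-period weights):
ΣP(1998)Q(1998) = 2.07×352 + 12.99×144 + 5.97×94 + 3.71×353 + 6.37×99 = 728.64 + 1870.56 + 561.18 + 1309.63 + 630.63 = 5100.64
ΣP(1997)Q(1998) = 2.52×352 + 16.10×144 + 4.25×94 + 2.99×353 + 5.15×99 = 887.04 + 2318.4 + 399.5 + 1055.47 + 509.85 = 5170.26
P = 5100.64 / 5170.26 × 100 = 98.6535
Fisher = √(L × P) = √(97.8917 × 98.6535) = 98.2718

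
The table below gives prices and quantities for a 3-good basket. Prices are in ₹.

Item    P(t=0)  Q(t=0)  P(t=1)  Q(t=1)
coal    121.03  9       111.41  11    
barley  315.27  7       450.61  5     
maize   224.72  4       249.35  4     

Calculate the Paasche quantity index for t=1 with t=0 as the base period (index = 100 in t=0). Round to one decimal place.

86.8

Paasche quantity index uses current-period prices as weights.
ΣP(t=1)·Q(t=1) = 111.41×11 + 450.61×5 + 249.35×4 = 1225.51 + 2253.05 + 997.4 = 4475.96
ΣP(t=1)·Q(t=0) = 111.41×9 + 450.61×7 + 249.35×4 = 1002.69 + 3154.27 + 997.4 = 5154.36
Index = 4475.96 / 5154.36 × 100 = 86.8383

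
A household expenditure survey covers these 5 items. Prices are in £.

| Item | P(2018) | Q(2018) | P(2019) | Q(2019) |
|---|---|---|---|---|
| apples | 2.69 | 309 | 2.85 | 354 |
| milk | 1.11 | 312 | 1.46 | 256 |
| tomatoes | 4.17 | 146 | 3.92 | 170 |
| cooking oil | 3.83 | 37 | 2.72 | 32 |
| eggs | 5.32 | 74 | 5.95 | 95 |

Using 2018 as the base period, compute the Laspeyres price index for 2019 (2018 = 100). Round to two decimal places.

105.50

Laspeyres price index uses base-period quantities as weights.
ΣP(2019)·Q(2018) = 2.85×309 + 1.46×312 + 3.92×146 + 2.72×37 + 5.95×74 = 880.65 + 455.52 + 572.32 + 100.64 + 440.3 = 2449.43
ΣP(2018)·Q(2018) = 2.69×309 + 1.11×312 + 4.17×146 + 3.83×37 + 5.32×74 = 831.21 + 346.32 + 608.82 + 141.71 + 393.68 = 2321.74
Index = 2449.43 / 2321.74 × 100 = 105.4998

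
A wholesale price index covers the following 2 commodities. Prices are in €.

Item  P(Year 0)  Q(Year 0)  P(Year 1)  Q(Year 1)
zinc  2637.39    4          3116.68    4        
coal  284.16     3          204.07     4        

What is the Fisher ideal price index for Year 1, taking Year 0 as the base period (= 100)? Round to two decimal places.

Laspeyres component (base-period weights):
ΣP(Year 1)Q(Year 0) = 3116.68×4 + 204.07×3 = 12466.72 + 612.21 = 13078.93
ΣP(Year 0)Q(Year 0) = 2637.39×4 + 284.16×3 = 10549.56 + 852.48 = 11402.04
L = 13078.93 / 11402.04 × 100 = 114.7069
Paasche component (current-period weights):
ΣP(Year 1)Q(Year 1) = 3116.68×4 + 204.07×4 = 12466.72 + 816.28 = 13283
ΣP(Year 0)Q(Year 1) = 2637.39×4 + 284.16×4 = 10549.56 + 1136.64 = 11686.2
P = 13283 / 11686.2 × 100 = 113.6640
Fisher = √(L × P) = √(114.7069 × 113.6640) = 114.1843

114.18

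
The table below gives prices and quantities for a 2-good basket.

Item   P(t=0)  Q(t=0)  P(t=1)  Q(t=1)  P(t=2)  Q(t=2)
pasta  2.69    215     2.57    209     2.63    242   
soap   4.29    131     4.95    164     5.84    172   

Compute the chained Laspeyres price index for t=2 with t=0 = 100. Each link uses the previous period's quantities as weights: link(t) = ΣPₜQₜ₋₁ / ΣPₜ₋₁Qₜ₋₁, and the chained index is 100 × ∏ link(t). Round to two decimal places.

Link t=0→t=1:
ΣP(t=1)Q(t=0) = 2.57×215 + 4.95×131 = 552.55 + 648.45 = 1201
ΣP(t=0)Q(t=0) = 2.69×215 + 4.29×131 = 578.35 + 561.99 = 1140.34
link = 1201/1140.34 = 1.053195
Link t=1→t=2:
ΣP(t=2)Q(t=1) = 2.63×209 + 5.84×164 = 549.67 + 957.76 = 1507.43
ΣP(t=1)Q(t=1) = 2.57×209 + 4.95×164 = 537.13 + 811.8 = 1348.93
link = 1507.43/1348.93 = 1.117501
Chained index = 100 × 1.053195 × 1.117501 = 117.6946

117.69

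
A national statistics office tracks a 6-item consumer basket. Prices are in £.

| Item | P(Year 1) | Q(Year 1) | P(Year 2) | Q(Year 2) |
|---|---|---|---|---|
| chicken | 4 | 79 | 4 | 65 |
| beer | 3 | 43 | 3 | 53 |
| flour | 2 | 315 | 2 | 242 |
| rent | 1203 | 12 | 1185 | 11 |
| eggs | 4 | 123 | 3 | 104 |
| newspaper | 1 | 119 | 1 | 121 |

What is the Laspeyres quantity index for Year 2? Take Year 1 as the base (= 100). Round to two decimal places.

Laspeyres quantity index uses base-period prices as weights.
ΣP(Year 1)·Q(Year 2) = 4×65 + 3×53 + 2×242 + 1203×11 + 4×104 + 1×121 = 260 + 159 + 484 + 13233 + 416 + 121 = 14673
ΣP(Year 1)·Q(Year 1) = 4×79 + 3×43 + 2×315 + 1203×12 + 4×123 + 1×119 = 316 + 129 + 630 + 14436 + 492 + 119 = 16122
Index = 14673 / 16122 × 100 = 91.0123

91.01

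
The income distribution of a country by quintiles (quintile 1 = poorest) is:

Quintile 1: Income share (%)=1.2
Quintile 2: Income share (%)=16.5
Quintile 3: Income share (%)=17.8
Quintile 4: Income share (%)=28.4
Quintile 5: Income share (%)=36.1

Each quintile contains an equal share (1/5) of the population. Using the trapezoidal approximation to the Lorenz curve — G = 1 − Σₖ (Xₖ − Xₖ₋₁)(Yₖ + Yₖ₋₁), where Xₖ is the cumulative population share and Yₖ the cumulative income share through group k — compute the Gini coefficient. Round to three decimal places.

Cumulative income shares Yₖ: 0.0120, 0.1770, 0.3550, 0.6390, 1.0000
Σ (Xₖ−Xₖ₋₁)(Yₖ+Yₖ₋₁) = (1/5)(0.0120+0.0000) + (1/5)(0.1770+0.0120) + (1/5)(0.3550+0.1770) + (1/5)(0.6390+0.3550) + (1/5)(1.0000+0.6390)
  = 0.0024 + 0.0378 + 0.1064 + 0.1988 + 0.3278 = 0.6732
G = 1 − 0.6732 = 0.3268

0.327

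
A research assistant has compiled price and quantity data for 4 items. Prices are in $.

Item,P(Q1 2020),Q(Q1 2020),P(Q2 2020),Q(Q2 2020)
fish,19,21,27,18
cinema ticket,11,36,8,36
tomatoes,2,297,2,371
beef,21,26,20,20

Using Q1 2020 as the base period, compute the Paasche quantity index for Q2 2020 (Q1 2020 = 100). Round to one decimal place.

97.3

Paasche quantity index uses current-period prices as weights.
ΣP(Q2 2020)·Q(Q2 2020) = 27×18 + 8×36 + 2×371 + 20×20 = 486 + 288 + 742 + 400 = 1916
ΣP(Q2 2020)·Q(Q1 2020) = 27×21 + 8×36 + 2×297 + 20×26 = 567 + 288 + 594 + 520 = 1969
Index = 1916 / 1969 × 100 = 97.3083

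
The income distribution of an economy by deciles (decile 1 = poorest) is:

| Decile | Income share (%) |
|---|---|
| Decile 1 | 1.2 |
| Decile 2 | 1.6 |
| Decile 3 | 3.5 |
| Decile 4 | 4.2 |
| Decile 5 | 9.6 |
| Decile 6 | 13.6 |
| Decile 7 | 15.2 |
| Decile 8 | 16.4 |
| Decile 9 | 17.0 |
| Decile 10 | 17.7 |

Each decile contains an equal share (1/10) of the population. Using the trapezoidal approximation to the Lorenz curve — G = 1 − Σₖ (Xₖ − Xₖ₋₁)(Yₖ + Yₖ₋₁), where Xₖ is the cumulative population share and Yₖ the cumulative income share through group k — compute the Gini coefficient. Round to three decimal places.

0.358

Cumulative income shares Yₖ: 0.0120, 0.0280, 0.0630, 0.1050, 0.2010, 0.3370, 0.4890, 0.6530, 0.8230, 1.0000
Σ (Xₖ−Xₖ₋₁)(Yₖ+Yₖ₋₁) = (1/10)(0.0120+0.0000) + (1/10)(0.0280+0.0120) + (1/10)(0.0630+0.0280) + (1/10)(0.1050+0.0630) + (1/10)(0.2010+0.1050) + (1/10)(0.3370+0.2010) + (1/10)(0.4890+0.3370) + (1/10)(0.6530+0.4890) + (1/10)(0.8230+0.6530) + (1/10)(1.0000+0.8230)
  = 0.0012 + 0.0040 + 0.0091 + 0.0168 + 0.0306 + 0.0538 + 0.0826 + 0.1142 + 0.1476 + 0.1823 = 0.6422
G = 1 − 0.6422 = 0.3578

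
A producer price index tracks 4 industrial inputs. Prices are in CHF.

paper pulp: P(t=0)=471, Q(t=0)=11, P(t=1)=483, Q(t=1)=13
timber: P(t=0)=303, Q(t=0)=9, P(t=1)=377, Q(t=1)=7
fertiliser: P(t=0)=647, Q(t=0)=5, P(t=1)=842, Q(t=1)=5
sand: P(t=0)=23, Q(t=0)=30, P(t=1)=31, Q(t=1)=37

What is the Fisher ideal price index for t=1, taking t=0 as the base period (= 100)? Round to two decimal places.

116.39

Laspeyres component (base-period weights):
ΣP(t=1)Q(t=0) = 483×11 + 377×9 + 842×5 + 31×30 = 5313 + 3393 + 4210 + 930 = 13846
ΣP(t=0)Q(t=0) = 471×11 + 303×9 + 647×5 + 23×30 = 5181 + 2727 + 3235 + 690 = 11833
L = 13846 / 11833 × 100 = 117.0117
Paasche component (current-period weights):
ΣP(t=1)Q(t=1) = 483×13 + 377×7 + 842×5 + 31×37 = 6279 + 2639 + 4210 + 1147 = 14275
ΣP(t=0)Q(t=1) = 471×13 + 303×7 + 647×5 + 23×37 = 6123 + 2121 + 3235 + 851 = 12330
P = 14275 / 12330 × 100 = 115.7745
Fisher = √(L × P) = √(117.0117 × 115.7745) = 116.3915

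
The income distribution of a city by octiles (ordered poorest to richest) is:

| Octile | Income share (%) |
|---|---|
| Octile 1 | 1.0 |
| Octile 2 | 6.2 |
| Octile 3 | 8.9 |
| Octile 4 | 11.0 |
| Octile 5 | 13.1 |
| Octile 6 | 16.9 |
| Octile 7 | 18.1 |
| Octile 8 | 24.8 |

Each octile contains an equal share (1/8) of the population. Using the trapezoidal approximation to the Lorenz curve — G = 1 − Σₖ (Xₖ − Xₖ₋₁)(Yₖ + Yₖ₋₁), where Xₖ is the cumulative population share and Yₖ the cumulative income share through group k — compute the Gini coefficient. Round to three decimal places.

Cumulative income shares Yₖ: 0.0100, 0.0720, 0.1610, 0.2710, 0.4020, 0.5710, 0.7520, 1.0000
Σ (Xₖ−Xₖ₋₁)(Yₖ+Yₖ₋₁) = (1/8)(0.0100+0.0000) + (1/8)(0.0720+0.0100) + (1/8)(0.1610+0.0720) + (1/8)(0.2710+0.1610) + (1/8)(0.4020+0.2710) + (1/8)(0.5710+0.4020) + (1/8)(0.7520+0.5710) + (1/8)(1.0000+0.7520)
  = 0.0013 + 0.0102 + 0.0291 + 0.0540 + 0.0841 + 0.1216 + 0.1654 + 0.2190 = 0.6847
G = 1 − 0.6847 = 0.3153

0.315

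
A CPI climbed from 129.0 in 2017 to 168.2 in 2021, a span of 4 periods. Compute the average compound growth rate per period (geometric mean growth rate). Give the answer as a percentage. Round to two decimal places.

Growth factor = (168.2/129.0)^(1/4) = (1.303876)^(1/4) = 1.068585
Growth rate = 1.068585 − 1 = 0.068585 = 6.8585%

6.86%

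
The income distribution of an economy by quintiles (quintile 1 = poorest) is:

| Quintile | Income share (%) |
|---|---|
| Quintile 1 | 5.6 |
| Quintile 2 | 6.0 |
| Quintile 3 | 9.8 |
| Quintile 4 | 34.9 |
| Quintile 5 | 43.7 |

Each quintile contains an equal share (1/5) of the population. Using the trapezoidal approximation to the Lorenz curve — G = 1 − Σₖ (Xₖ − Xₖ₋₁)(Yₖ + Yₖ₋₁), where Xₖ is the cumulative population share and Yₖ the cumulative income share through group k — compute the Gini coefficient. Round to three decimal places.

Cumulative income shares Yₖ: 0.0560, 0.1160, 0.2140, 0.5630, 1.0000
Σ (Xₖ−Xₖ₋₁)(Yₖ+Yₖ₋₁) = (1/5)(0.0560+0.0000) + (1/5)(0.1160+0.0560) + (1/5)(0.2140+0.1160) + (1/5)(0.5630+0.2140) + (1/5)(1.0000+0.5630)
  = 0.0112 + 0.0344 + 0.0660 + 0.1554 + 0.3126 = 0.5796
G = 1 − 0.5796 = 0.4204

0.420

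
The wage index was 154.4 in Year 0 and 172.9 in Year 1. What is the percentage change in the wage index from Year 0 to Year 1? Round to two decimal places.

11.98%

Change = (172.9 − 154.4) / 154.4 × 100
       = 18.5 / 154.4 × 100 = 11.9819%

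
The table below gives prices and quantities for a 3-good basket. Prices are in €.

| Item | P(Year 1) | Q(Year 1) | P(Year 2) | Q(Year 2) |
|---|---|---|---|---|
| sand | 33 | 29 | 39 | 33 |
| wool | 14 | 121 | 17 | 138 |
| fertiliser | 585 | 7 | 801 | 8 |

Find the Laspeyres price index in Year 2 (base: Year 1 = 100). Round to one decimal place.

Laspeyres price index uses base-period quantities as weights.
ΣP(Year 2)·Q(Year 1) = 39×29 + 17×121 + 801×7 = 1131 + 2057 + 5607 = 8795
ΣP(Year 1)·Q(Year 1) = 33×29 + 14×121 + 585×7 = 957 + 1694 + 4095 = 6746
Index = 8795 / 6746 × 100 = 130.3736

130.4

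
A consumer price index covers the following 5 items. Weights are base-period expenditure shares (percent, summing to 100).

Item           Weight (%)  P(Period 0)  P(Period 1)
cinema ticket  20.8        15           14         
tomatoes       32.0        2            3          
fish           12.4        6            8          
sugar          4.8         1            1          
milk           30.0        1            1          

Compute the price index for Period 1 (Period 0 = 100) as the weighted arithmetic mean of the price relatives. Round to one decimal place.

118.7

cinema ticket: 20.8 × (14/15) = 20.8 × 0.933333 = 19.4133
tomatoes: 32.0 × (3/2) = 32.0 × 1.500000 = 48.0000
fish: 12.4 × (8/6) = 12.4 × 1.333333 = 16.5333
sugar: 4.8 × (1/1) = 4.8 × 1.000000 = 4.8000
milk: 30.0 × (1/1) = 30.0 × 1.000000 = 30.0000
Index = Σ wᵢ·(p₁ᵢ/p₀ᵢ) = 19.4133 + 48.0000 + 16.5333 + 4.8000 + 30.0000 = 118.7467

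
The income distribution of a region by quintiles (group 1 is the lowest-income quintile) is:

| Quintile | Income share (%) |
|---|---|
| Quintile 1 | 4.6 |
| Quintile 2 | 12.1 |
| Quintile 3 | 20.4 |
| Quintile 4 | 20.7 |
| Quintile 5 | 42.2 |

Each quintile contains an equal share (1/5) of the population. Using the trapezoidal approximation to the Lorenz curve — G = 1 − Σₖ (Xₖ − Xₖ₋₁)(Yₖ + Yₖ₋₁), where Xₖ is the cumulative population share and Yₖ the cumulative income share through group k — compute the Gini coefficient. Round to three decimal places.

Cumulative income shares Yₖ: 0.0460, 0.1670, 0.3710, 0.5780, 1.0000
Σ (Xₖ−Xₖ₋₁)(Yₖ+Yₖ₋₁) = (1/5)(0.0460+0.0000) + (1/5)(0.1670+0.0460) + (1/5)(0.3710+0.1670) + (1/5)(0.5780+0.3710) + (1/5)(1.0000+0.5780)
  = 0.0092 + 0.0426 + 0.1076 + 0.1898 + 0.3156 = 0.6648
G = 1 − 0.6648 = 0.3352

0.335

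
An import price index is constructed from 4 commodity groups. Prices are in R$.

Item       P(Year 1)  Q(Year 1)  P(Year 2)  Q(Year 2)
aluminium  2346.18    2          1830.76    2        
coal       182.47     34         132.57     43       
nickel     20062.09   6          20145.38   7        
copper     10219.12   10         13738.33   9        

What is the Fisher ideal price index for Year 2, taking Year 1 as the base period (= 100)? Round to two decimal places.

112.99

Laspeyres component (base-period weights):
ΣP(Year 2)Q(Year 1) = 1830.76×2 + 132.57×34 + 20145.38×6 + 13738.33×10 = 3661.52 + 4507.38 + 120872.28 + 137383.3 = 266424.48
ΣP(Year 1)Q(Year 1) = 2346.18×2 + 182.47×34 + 20062.09×6 + 10219.12×10 = 4692.36 + 6203.98 + 120372.54 + 102191.2 = 233460.08
L = 266424.48 / 233460.08 × 100 = 114.1199
Paasche component (current-period weights):
ΣP(Year 2)Q(Year 2) = 1830.76×2 + 132.57×43 + 20145.38×7 + 13738.33×9 = 3661.52 + 5700.51 + 141017.66 + 123644.97 = 274024.66
ΣP(Year 1)Q(Year 2) = 2346.18×2 + 182.47×43 + 20062.09×7 + 10219.12×9 = 4692.36 + 7846.21 + 140434.63 + 91972.08 = 244945.28
P = 274024.66 / 244945.28 × 100 = 111.8718
Fisher = √(L × P) = √(114.1199 × 111.8718) = 112.9903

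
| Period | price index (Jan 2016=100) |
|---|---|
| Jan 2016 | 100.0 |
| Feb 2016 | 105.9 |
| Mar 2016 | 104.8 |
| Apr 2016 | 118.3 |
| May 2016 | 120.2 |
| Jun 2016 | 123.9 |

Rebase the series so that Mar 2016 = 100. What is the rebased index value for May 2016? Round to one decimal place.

Rebased(May 2016) = 120.2 / 104.8 × 100 = 114.6947

114.7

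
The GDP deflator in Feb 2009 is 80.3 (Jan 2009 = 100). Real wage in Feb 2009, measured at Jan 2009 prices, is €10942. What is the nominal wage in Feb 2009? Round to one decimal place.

8786.4

Nominal = Real × (Index/100) = 10942 × (80.3/100)
        = 10942 × 0.803 = 8786.4260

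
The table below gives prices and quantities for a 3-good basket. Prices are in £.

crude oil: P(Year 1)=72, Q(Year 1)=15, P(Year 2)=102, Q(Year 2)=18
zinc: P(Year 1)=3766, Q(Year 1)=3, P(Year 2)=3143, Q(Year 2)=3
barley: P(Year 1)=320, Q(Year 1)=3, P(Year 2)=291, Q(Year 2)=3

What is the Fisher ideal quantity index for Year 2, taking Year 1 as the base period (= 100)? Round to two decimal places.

102.10

Laspeyres component (base-period weights):
ΣP(Year 1)Q(Year 2) = 72×18 + 3766×3 + 320×3 = 1296 + 11298 + 960 = 13554
ΣP(Year 1)Q(Year 1) = 72×15 + 3766×3 + 320×3 = 1080 + 11298 + 960 = 13338
L = 13554 / 13338 × 100 = 101.6194
Paasche component (current-period weights):
ΣP(Year 2)Q(Year 2) = 102×18 + 3143×3 + 291×3 = 1836 + 9429 + 873 = 12138
ΣP(Year 2)Q(Year 1) = 102×15 + 3143×3 + 291×3 = 1530 + 9429 + 873 = 11832
P = 12138 / 11832 × 100 = 102.5862
Fisher = √(L × P) = √(101.6194 × 102.5862) = 102.1017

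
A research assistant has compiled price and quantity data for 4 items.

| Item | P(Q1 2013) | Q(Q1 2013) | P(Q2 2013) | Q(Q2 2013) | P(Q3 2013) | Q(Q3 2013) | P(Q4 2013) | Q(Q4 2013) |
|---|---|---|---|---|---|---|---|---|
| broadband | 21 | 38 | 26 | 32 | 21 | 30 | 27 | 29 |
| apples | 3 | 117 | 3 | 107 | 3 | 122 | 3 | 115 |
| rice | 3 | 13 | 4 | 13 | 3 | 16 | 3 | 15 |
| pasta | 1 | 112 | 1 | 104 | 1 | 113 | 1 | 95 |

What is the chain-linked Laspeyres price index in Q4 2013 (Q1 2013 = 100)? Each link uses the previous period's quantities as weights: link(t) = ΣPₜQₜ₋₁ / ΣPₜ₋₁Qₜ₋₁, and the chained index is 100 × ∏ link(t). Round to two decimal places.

Link Q1 2013→Q2 2013:
ΣP(Q2 2013)Q(Q1 2013) = 26×38 + 3×117 + 4×13 + 1×112 = 988 + 351 + 52 + 112 = 1503
ΣP(Q1 2013)Q(Q1 2013) = 21×38 + 3×117 + 3×13 + 1×112 = 798 + 351 + 39 + 112 = 1300
link = 1503/1300 = 1.156154
Link Q2 2013→Q3 2013:
ΣP(Q3 2013)Q(Q2 2013) = 21×32 + 3×107 + 3×13 + 1×104 = 672 + 321 + 39 + 104 = 1136
ΣP(Q2 2013)Q(Q2 2013) = 26×32 + 3×107 + 4×13 + 1×104 = 832 + 321 + 52 + 104 = 1309
link = 1136/1309 = 0.867838
Link Q3 2013→Q4 2013:
ΣP(Q4 2013)Q(Q3 2013) = 27×30 + 3×122 + 3×16 + 1×113 = 810 + 366 + 48 + 113 = 1337
ΣP(Q3 2013)Q(Q3 2013) = 21×30 + 3×122 + 3×16 + 1×113 = 630 + 366 + 48 + 113 = 1157
link = 1337/1157 = 1.155575
Chained index = 100 × 1.156154 × 0.867838 × 1.155575 = 115.9451

115.95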